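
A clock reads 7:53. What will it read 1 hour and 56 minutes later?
Starting time: 7:53
Adding 56 minutes to 53 minutes: 53 + 56 = 109 minutes = 1 hour and 49 minutes
Adding 1 hour: 7 + 1 + 1 (carry) = 9
Final time: 9:49

Final answer: 9:49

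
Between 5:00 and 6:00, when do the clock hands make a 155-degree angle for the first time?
At t minutes past 5:00, the hour hand is at 30 x 5 + 0.5t degrees and the minute hand is at 6t degrees.
The smaller angle between them is 155 degrees when |30H - 5.5t| = 155 or |30H - 5.5t| = 205.
With H = 5, solve 30 x 5 - 5.5t = +/- target for each target:
  t = (30 x 5 - 155) / 5.5 = -0.91 (outside (0, 60))
  t = (30 x 5 + 155) / 5.5 = 55.45
  t = (30 x 5 - 205) / 5.5 = -10 (outside (0, 60))
  t = (30 x 5 + 205) / 5.5 = 64.55 (outside (0, 60))
Valid solutions in (0, 60): {55.45} minutes.
The first occurrence is t = 55.45 minutes.
The hands form a 155-degree angle at 55.45 minutes past 5:00.

Final answer: 55.45 minutes past 5:00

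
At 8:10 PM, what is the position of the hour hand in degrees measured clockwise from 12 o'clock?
The hour hand moves 30 degrees per hour and 0.5 degrees per minute.
At 8:10: (8) x 30 + 10 x 0.5 = 240 + 5 = 245 degrees

Final answer: 245 degrees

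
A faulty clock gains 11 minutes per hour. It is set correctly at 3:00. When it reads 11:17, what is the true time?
For every 60 true minutes, the faulty clock advances 71 minutes, so 1 faulty-clock minute corresponds to 60/71 true minutes.
From 3:00 to 11:17 on the faulty dial is 497 minutes.
True elapsed: 497 x 60/71 = 420 minutes = 7 hours.
True time: 3:00 + 7 hours = 10:00.

Final answer: 10:00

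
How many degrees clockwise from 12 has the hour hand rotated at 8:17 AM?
The hour hand moves 30 degrees per hour and 0.5 degrees per minute.
At 8:17: (8) x 30 + 17 x 0.5 = 240 + 8.5 = 248.5 degrees

Final answer: 248.5 degrees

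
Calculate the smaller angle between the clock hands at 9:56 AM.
Hour hand position: 9 x 30 + 56 x 0.5 = 298 degrees
Minute hand position: 56 x 6 = 336 degrees
Difference: |298 - 336| = 38 degrees
The angle between the hands is 38 degrees

Final answer: 38 degrees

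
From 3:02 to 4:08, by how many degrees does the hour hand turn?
The hour hand moves 0.5 degrees per minute.
Time elapsed: 4:08 - 3:02 = 66 minutes
Angular displacement: 66 x 0.5 = 33 degrees

Final answer: 33 degrees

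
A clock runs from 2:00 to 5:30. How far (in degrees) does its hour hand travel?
The hour hand moves 0.5 degrees per minute.
Time elapsed: 5:30 - 2:00 = 210 minutes
Angular displacement: 210 x 0.5 = 105 degrees

Final answer: 105 degrees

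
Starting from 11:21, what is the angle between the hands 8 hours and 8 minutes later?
First find the time 8 hours and 8 minutes after 11:21.
Total minutes: 11 x 60 + 21 + 8 x 60 + 8 = 1169.
1169 mod 720 = 449 minutes = 7:29.
Now compute the angle at 7:29:
Hour hand: 7 x 30 + 29 x 0.5 = 224.5 degrees
Minute hand: 29 x 6 = 174 degrees
Difference: |224.5 - 174| = 50.5 degrees
The angle is 50.5 degrees

Final answer: 50.5 degrees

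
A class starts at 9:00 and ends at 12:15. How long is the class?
From 9:00 to 12:15:
(12 x 60 + 15) - (9 x 60 + 0) = 735 - 540 = 195 minutes
= 3 hours and 15 minutes

Final answer: 3 hours and 15 minutes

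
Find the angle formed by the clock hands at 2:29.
Hour hand position: 2 x 30 + 29 x 0.5 = 74.5 degrees
Minute hand position: 29 x 6 = 174 degrees
Difference: |74.5 - 174| = 99.5 degrees
The angle between the hands is 99.5 degrees

Final answer: 99.5 degrees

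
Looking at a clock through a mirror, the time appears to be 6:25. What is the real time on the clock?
Reflection across the vertical (12-6) axis maps a hand at angle A degrees to (360 - A) degrees, which sends a reading of T minutes past 12:00 to (720 - T) minutes past 12:00.
Mirror reads 6:25 = 385 minutes past 12:00.
Actual time: (720 - 385) mod 720 = 335 minutes = 5:35.

Final answer: 5:35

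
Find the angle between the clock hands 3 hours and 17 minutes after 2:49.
First find the time 3 hours and 17 minutes after 2:49.
Total minutes: 2 x 60 + 49 + 3 x 60 + 17 = 366.
366 mod 720 = 366 minutes = 6:06.
Now compute the angle at 6:06:
Hour hand: 6 x 30 + 6 x 0.5 = 183 degrees
Minute hand: 6 x 6 = 36 degrees
Difference: |183 - 36| = 147 degrees
The angle is 147 degrees

Final answer: 147 degrees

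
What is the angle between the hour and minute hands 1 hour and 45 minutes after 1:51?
First find the time 1 hour and 45 minutes after 1:51.
Total minutes: 1 x 60 + 51 + 1 x 60 + 45 = 216.
216 mod 720 = 216 minutes = 3:36.
Now compute the angle at 3:36:
Hour hand: 3 x 30 + 36 x 0.5 = 108 degrees
Minute hand: 36 x 6 = 216 degrees
Difference: |108 - 216| = 108 degrees
The angle is 108 degrees

Final answer: 108 degrees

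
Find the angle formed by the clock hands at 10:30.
Hour hand position: 10 x 30 + 30 x 0.5 = 315 degrees
Minute hand position: 30 x 6 = 180 degrees
Difference: |315 - 180| = 135 degrees
The angle between the hands is 135 degrees

Final answer: 135 degrees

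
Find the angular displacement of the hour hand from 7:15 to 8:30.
The hour hand moves 0.5 degrees per minute.
Time elapsed: 8:30 - 7:15 = 75 minutes
Angular displacement: 75 x 0.5 = 37.5 degrees

Final answer: 37.5 degrees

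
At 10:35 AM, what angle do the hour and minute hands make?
Hour hand position: 10 x 30 + 35 x 0.5 = 317.5 degrees
Minute hand position: 35 x 6 = 210 degrees
Difference: |317.5 - 210| = 107.5 degrees
The angle between the hands is 107.5 degrees

Final answer: 107.5 degrees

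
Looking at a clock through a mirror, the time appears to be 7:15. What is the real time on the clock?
Reflection across the vertical (12-6) axis maps a hand at angle A degrees to (360 - A) degrees, which sends a reading of T minutes past 12:00 to (720 - T) minutes past 12:00.
Mirror reads 7:15 = 435 minutes past 12:00.
Actual time: (720 - 435) mod 720 = 285 minutes = 4:45.

Final answer: 4:45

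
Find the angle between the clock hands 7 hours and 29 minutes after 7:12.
First find the time 7 hours and 29 minutes after 7:12.
Total minutes: 7 x 60 + 12 + 7 x 60 + 29 = 881.
881 mod 720 = 161 minutes = 2:41.
Now compute the angle at 2:41:
Hour hand: 2 x 30 + 41 x 0.5 = 80.5 degrees
Minute hand: 41 x 6 = 246 degrees
Difference: |80.5 - 246| = 165.5 degrees
The angle is 165.5 degrees

Final answer: 165.5 degrees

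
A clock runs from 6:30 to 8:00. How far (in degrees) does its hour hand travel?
The hour hand moves 0.5 degrees per minute.
Time elapsed: 8:00 - 6:30 = 90 minutes
Angular displacement: 90 x 0.5 = 45 degrees

Final answer: 45 degrees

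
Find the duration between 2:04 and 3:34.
From 2:04 to 3:34:
(3 x 60 + 34) - (2 x 60 + 4) = 214 - 124 = 90 minutes
= 1 hour and 30 minutes

Final answer: 1 hour and 30 minutes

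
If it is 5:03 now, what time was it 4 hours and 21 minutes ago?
Starting time: 5:03 = 303 total minutes past 12:00
Subtracting: 4 hours and 21 minutes = 261 minutes
303 - 261 = 42 minutes
= 42 minutes past 12:00 = 12:42

Final answer: 12:42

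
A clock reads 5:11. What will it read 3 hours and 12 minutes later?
Starting time: 5:11
Adding 12 minutes to 11 minutes: 11 + 12 = 23 minutes
Adding 3 hours: 5 + 3 = 8
Final time: 8:23

Final answer: 8:23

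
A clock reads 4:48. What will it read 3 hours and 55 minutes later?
Starting time: 4:48
Adding 55 minutes to 48 minutes: 48 + 55 = 103 minutes = 1 hour and 43 minutes
Adding 3 hours: 4 + 3 + 1 (carry) = 8
Final time: 8:43

Final answer: 8:43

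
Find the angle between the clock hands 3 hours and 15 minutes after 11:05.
First find the time 3 hours and 15 minutes after 11:05.
Total minutes: 11 x 60 + 5 + 3 x 60 + 15 = 860.
860 mod 720 = 140 minutes = 2:20.
Now compute the angle at 2:20:
Hour hand: 2 x 30 + 20 x 0.5 = 70 degrees
Minute hand: 20 x 6 = 120 degrees
Difference: |70 - 120| = 50 degrees
The angle is 50 degrees

Final answer: 50 degrees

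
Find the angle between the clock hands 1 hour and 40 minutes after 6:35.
First find the time 1 hour and 40 minutes after 6:35.
Total minutes: 6 x 60 + 35 + 1 x 60 + 40 = 495.
495 mod 720 = 495 minutes = 8:15.
Now compute the angle at 8:15:
Hour hand: 8 x 30 + 15 x 0.5 = 247.5 degrees
Minute hand: 15 x 6 = 90 degrees
Difference: |247.5 - 90| = 157.5 degrees
The angle is 157.5 degrees

Final answer: 157.5 degrees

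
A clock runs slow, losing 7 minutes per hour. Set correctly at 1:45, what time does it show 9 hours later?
For every 60 true minutes, the faulty clock advances 60 - 7 = 53 minutes.
True elapsed: 9 hours = 540 minutes.
Faulty clock advances: 540 x 53/60 = 477 minutes (drift: 63 minutes behind).
Shown time: 1:45 + 477 minutes = 9:42.

Final answer: 9:42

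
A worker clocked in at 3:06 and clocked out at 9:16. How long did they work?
From 3:06 to 9:16:
(9 x 60 + 16) - (3 x 60 + 6) = 556 - 186 = 370 minutes
= 6 hours and 10 minutes

Final answer: 6 hours and 10 minutes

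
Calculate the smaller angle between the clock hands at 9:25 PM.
Hour hand position: 9 x 30 + 25 x 0.5 = 282.5 degrees
Minute hand position: 25 x 6 = 150 degrees
Difference: |282.5 - 150| = 132.5 degrees
The angle between the hands is 132.5 degrees

Final answer: 132.5 degrees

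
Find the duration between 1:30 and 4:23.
From 1:30 to 4:23:
(4 x 60 + 23) - (1 x 60 + 30) = 263 - 90 = 173 minutes
= 2 hours and 53 minutes

Final answer: 2 hours and 53 minutes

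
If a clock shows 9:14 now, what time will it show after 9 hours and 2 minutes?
Starting time: 9:14
Adding 2 minutes to 14 minutes: 14 + 2 = 16 minutes
Adding 9 hours: 9 + 9 = 18 - 12 = 6
Final time: 6:16

Final answer: 6:16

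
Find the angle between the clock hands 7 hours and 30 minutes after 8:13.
First find the time 7 hours and 30 minutes after 8:13.
Total minutes: 8 x 60 + 13 + 7 x 60 + 30 = 943.
943 mod 720 = 223 minutes = 3:43.
Now compute the angle at 3:43:
Hour hand: 3 x 30 + 43 x 0.5 = 111.5 degrees
Minute hand: 43 x 6 = 258 degrees
Difference: |111.5 - 258| = 146.5 degrees
The angle is 146.5 degrees

Final answer: 146.5 degrees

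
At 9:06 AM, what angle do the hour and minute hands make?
Hour hand position: 9 x 30 + 6 x 0.5 = 273 degrees
Minute hand position: 6 x 6 = 36 degrees
Difference: |273 - 36| = 237 degrees
Since 237 > 180, the smaller angle is 360 - 237 = 123 degrees

Final answer: 123 degrees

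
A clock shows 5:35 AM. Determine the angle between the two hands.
Hour hand position: 5 x 30 + 35 x 0.5 = 167.5 degrees
Minute hand position: 35 x 6 = 210 degrees
Difference: |167.5 - 210| = 42.5 degrees
The angle between the hands is 42.5 degrees

Final answer: 42.5 degrees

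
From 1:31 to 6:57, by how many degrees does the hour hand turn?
The hour hand moves 0.5 degrees per minute.
Time elapsed: 6:57 - 1:31 = 326 minutes
Angular displacement: 326 x 0.5 = 163 degrees

Final answer: 163 degrees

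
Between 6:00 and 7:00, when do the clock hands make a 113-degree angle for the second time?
At t minutes past 6:00, the hour hand is at 30 x 6 + 0.5t degrees and the minute hand is at 6t degrees.
The smaller angle between them is 113 degrees when |30H - 5.5t| = 113 or |30H - 5.5t| = 247.
With H = 6, solve 30 x 6 - 5.5t = +/- target for each target:
  t = (30 x 6 - 113) / 5.5 = 12.18
  t = (30 x 6 + 113) / 5.5 = 53.27
  t = (30 x 6 - 247) / 5.5 = -12.18 (outside (0, 60))
  t = (30 x 6 + 247) / 5.5 = 77.64 (outside (0, 60))
Valid solutions in (0, 60): {12.18, 53.27} minutes.
The second occurrence is t = 53.27 minutes.
The hands form a 113-degree angle at 53.27 minutes past 6:00.

Final answer: 53.27 minutes past 6:00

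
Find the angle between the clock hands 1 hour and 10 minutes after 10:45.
First find the time 1 hour and 10 minutes after 10:45.
Total minutes: 10 x 60 + 45 + 1 x 60 + 10 = 715.
715 mod 720 = 715 minutes = 11:55.
Now compute the angle at 11:55:
Hour hand: 11 x 30 + 55 x 0.5 = 357.5 degrees
Minute hand: 55 x 6 = 330 degrees
Difference: |357.5 - 330| = 27.5 degrees
The angle is 27.5 degrees

Final answer: 27.5 degrees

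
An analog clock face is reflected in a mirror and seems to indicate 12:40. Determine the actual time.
Reflection across the vertical (12-6) axis maps a hand at angle A degrees to (360 - A) degrees, which sends a reading of T minutes past 12:00 to (720 - T) minutes past 12:00.
Mirror reads 12:40 = 40 minutes past 12:00.
Actual time: (720 - 40) mod 720 = 680 minutes = 11:20.

Final answer: 11:20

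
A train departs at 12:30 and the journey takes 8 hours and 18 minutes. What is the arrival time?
Starting time: 12:30
Adding 18 minutes to 30 minutes: 30 + 18 = 48 minutes
Adding 8 hours: 12 + 8 = 20 - 12 = 8
Final time: 8:48

Final answer: 8:48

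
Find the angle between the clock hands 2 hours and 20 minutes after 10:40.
First find the time 2 hours and 20 minutes after 10:40.
Total minutes: 10 x 60 + 40 + 2 x 60 + 20 = 780.
780 mod 720 = 60 minutes = 1:00.
Now compute the angle at 1:00:
Hour hand: 1 x 30 + 0 x 0.5 = 30 degrees
Minute hand: 0 x 6 = 0 degrees
Difference: |30 - 0| = 30 degrees
The angle is 30 degrees

Final answer: 30 degrees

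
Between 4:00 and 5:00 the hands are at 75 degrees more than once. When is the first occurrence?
At t minutes past 4:00, the hour hand is at 30 x 4 + 0.5t degrees and the minute hand is at 6t degrees.
The smaller angle between them is 75 degrees when |30H - 5.5t| = 75 or |30H - 5.5t| = 285.
With H = 4, solve 30 x 4 - 5.5t = +/- target for each target:
  t = (30 x 4 - 75) / 5.5 = 8.18
  t = (30 x 4 + 75) / 5.5 = 35.45
  t = (30 x 4 - 285) / 5.5 = -30 (outside (0, 60))
  t = (30 x 4 + 285) / 5.5 = 73.64 (outside (0, 60))
Valid solutions in (0, 60): {8.18, 35.45} minutes.
The first occurrence is t = 8.18 minutes.
The hands form a 75-degree angle at 8.18 minutes past 4:00.

Final answer: 8.18 minutes past 4:00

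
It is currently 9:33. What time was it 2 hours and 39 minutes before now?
Starting time: 9:33 = 573 total minutes past 12:00
Subtracting: 2 hours and 39 minutes = 159 minutes
573 - 159 = 414 minutes
= 6 hours and 54 minutes past 12:00 = 6:54

Final answer: 6:54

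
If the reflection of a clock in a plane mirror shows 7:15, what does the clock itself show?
Reflection across the vertical (12-6) axis maps a hand at angle A degrees to (360 - A) degrees, which sends a reading of T minutes past 12:00 to (720 - T) minutes past 12:00.
Mirror reads 7:15 = 435 minutes past 12:00.
Actual time: (720 - 435) mod 720 = 285 minutes = 4:45.

Final answer: 4:45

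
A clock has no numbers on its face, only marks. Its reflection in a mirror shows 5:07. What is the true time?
Reflection across the vertical (12-6) axis maps a hand at angle A degrees to (360 - A) degrees, which sends a reading of T minutes past 12:00 to (720 - T) minutes past 12:00.
Mirror reads 5:07 = 307 minutes past 12:00.
Actual time: (720 - 307) mod 720 = 413 minutes = 6:53.

Final answer: 6:53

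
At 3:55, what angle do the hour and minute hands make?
Hour hand position: 3 x 30 + 55 x 0.5 = 117.5 degrees
Minute hand position: 55 x 6 = 330 degrees
Difference: |117.5 - 330| = 212.5 degrees
Since 212.5 > 180, the smaller angle is 360 - 212.5 = 147.5 degrees

Final answer: 147.5 degrees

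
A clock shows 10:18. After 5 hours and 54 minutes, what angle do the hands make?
First find the time 5 hours and 54 minutes after 10:18.
Total minutes: 10 x 60 + 18 + 5 x 60 + 54 = 972.
972 mod 720 = 252 minutes = 4:12.
Now compute the angle at 4:12:
Hour hand: 4 x 30 + 12 x 0.5 = 126 degrees
Minute hand: 12 x 6 = 72 degrees
Difference: |126 - 72| = 54 degrees
The angle is 54 degrees

Final answer: 54 degrees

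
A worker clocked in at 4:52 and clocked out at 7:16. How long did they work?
From 4:52 to 7:16:
(7 x 60 + 16) - (4 x 60 + 52) = 436 - 292 = 144 minutes
= 2 hours and 24 minutes

Final answer: 2 hours and 24 minutes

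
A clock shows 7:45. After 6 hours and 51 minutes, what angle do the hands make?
First find the time 6 hours and 51 minutes after 7:45.
Total minutes: 7 x 60 + 45 + 6 x 60 + 51 = 876.
876 mod 720 = 156 minutes = 2:36.
Now compute the angle at 2:36:
Hour hand: 2 x 30 + 36 x 0.5 = 78 degrees
Minute hand: 36 x 6 = 216 degrees
Difference: |78 - 216| = 138 degrees
The angle is 138 degrees

Final answer: 138 degrees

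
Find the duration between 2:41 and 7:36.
From 2:41 to 7:36:
(7 x 60 + 36) - (2 x 60 + 41) = 456 - 161 = 295 minutes
= 4 hours and 55 minutes

Final answer: 4 hours and 55 minutes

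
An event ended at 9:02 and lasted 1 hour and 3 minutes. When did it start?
Starting time: 9:02 = 542 total minutes past 12:00
Subtracting: 1 hour and 3 minutes = 63 minutes
542 - 63 = 479 minutes
= 7 hours and 59 minutes past 12:00 = 7:59

Final answer: 7:59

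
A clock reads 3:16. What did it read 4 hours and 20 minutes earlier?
Starting time: 3:16 = 196 total minutes past 12:00
Subtracting: 4 hours and 20 minutes = 260 minutes
196 - 260 = -64 (negative, add 12 hours = 720) = 656 minutes
= 10 hours and 56 minutes past 12:00 = 10:56

Final answer: 10:56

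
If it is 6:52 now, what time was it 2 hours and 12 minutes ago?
Starting time: 6:52 = 412 total minutes past 12:00
Subtracting: 2 hours and 12 minutes = 132 minutes
412 - 132 = 280 minutes
= 4 hours and 40 minutes past 12:00 = 4:40

Final answer: 4:40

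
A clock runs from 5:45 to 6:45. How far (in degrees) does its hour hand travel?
The hour hand moves 0.5 degrees per minute.
Time elapsed: 6:45 - 5:45 = 60 minutes
Angular displacement: 60 x 0.5 = 30 degrees

Final answer: 30 degrees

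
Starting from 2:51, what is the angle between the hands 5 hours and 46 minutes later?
First find the time 5 hours and 46 minutes after 2:51.
Total minutes: 2 x 60 + 51 + 5 x 60 + 46 = 517.
517 mod 720 = 517 minutes = 8:37.
Now compute the angle at 8:37:
Hour hand: 8 x 30 + 37 x 0.5 = 258.5 degrees
Minute hand: 37 x 6 = 222 degrees
Difference: |258.5 - 222| = 36.5 degrees
The angle is 36.5 degrees

Final answer: 36.5 degrees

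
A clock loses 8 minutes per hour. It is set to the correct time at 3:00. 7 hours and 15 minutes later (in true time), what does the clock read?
For every 60 true minutes, the faulty clock advances 60 - 8 = 52 minutes.
True elapsed: 7 hours and 15 minutes = 435 minutes.
Faulty clock advances: 435 x 52/60 = 377 minutes (drift: 58 minutes behind).
Shown time: 3:00 + 377 minutes = 9:17.

Final answer: 9:17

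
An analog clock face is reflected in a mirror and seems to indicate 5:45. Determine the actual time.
Reflection across the vertical (12-6) axis maps a hand at angle A degrees to (360 - A) degrees, which sends a reading of T minutes past 12:00 to (720 - T) minutes past 12:00.
Mirror reads 5:45 = 345 minutes past 12:00.
Actual time: (720 - 345) mod 720 = 375 minutes = 6:15.

Final answer: 6:15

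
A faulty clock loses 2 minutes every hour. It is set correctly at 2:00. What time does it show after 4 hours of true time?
For every 60 true minutes, the faulty clock advances 60 - 2 = 58 minutes.
True elapsed: 4 hours = 240 minutes.
Faulty clock advances: 240 x 58/60 = 232 minutes (drift: 8 minutes behind).
Shown time: 2:00 + 232 minutes = 5:52.

Final answer: 5:52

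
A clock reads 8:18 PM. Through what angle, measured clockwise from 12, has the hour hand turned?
The hour hand moves 30 degrees per hour and 0.5 degrees per minute.
At 8:18: (8) x 30 + 18 x 0.5 = 240 + 9 = 249 degrees

Final answer: 249 degrees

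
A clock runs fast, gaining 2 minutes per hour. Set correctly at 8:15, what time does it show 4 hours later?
For every 60 true minutes, the faulty clock advances 60 + 2 = 62 minutes.
True elapsed: 4 hours = 240 minutes.
Faulty clock advances: 240 x 62/60 = 248 minutes (drift: 8 minutes ahead).
Shown time: 8:15 + 248 minutes = 12:23.

Final answer: 12:23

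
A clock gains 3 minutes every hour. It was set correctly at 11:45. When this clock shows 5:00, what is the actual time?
For every 60 true minutes, the faulty clock advances 63 minutes, so 1 faulty-clock minute corresponds to 60/63 true minutes.
From 11:45 to 5:00 on the faulty dial is 315 minutes.
True elapsed: 315 x 60/63 = 300 minutes = 5 hours.
True time: 11:45 + 5 hours = 4:45.

Final answer: 4:45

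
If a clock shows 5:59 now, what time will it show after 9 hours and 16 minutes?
Starting time: 5:59
Adding 16 minutes to 59 minutes: 59 + 16 = 75 minutes = 1 hour and 15 minutes
Adding 9 hours: 5 + 9 + 1 (carry) = 15 - 12 = 3
Final time: 3:15

Final answer: 3:15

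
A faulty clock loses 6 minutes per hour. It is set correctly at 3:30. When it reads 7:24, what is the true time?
For every 60 true minutes, the faulty clock advances 54 minutes, so 1 faulty-clock minute corresponds to 60/54 true minutes.
From 3:30 to 7:24 on the faulty dial is 234 minutes.
True elapsed: 234 x 60/54 = 260 minutes = 4 hours and 20 minutes.
True time: 3:30 + 4 hours and 20 minutes = 7:50.

Final answer: 7:50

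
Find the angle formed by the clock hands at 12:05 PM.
Hour hand position: 0 x 30 + 5 x 0.5 = 2.5 degrees
Minute hand position: 5 x 6 = 30 degrees
Difference: |2.5 - 30| = 27.5 degrees
The angle between the hands is 27.5 degrees

Final answer: 27.5 degrees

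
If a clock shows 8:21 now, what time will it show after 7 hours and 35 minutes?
Starting time: 8:21
Adding 35 minutes to 21 minutes: 21 + 35 = 56 minutes
Adding 7 hours: 8 + 7 = 15 - 12 = 3
Final time: 3:56

Final answer: 3:56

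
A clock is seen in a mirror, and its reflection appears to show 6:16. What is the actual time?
Reflection across the vertical (12-6) axis maps a hand at angle A degrees to (360 - A) degrees, which sends a reading of T minutes past 12:00 to (720 - T) minutes past 12:00.
Mirror reads 6:16 = 376 minutes past 12:00.
Actual time: (720 - 376) mod 720 = 344 minutes = 5:44.

Final answer: 5:44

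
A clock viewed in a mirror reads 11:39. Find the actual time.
Reflection across the vertical (12-6) axis maps a hand at angle A degrees to (360 - A) degrees, which sends a reading of T minutes past 12:00 to (720 - T) minutes past 12:00.
Mirror reads 11:39 = 699 minutes past 12:00.
Actual time: (720 - 699) mod 720 = 21 minutes = 12:21.

Final answer: 12:21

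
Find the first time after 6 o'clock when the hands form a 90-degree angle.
At t minutes past 6:00, the hour hand is at 30 x 6 + 0.5t degrees and the minute hand is at 6t degrees.
The smaller angle between them is 90 degrees when |30H - 5.5t| = 90 or |30H - 5.5t| = 270.
With H = 6, solve 30 x 6 - 5.5t = +/- target for each target:
  t = (30 x 6 - 90) / 5.5 = 16.36
  t = (30 x 6 + 90) / 5.5 = 49.09
  t = (30 x 6 - 270) / 5.5 = -16.36 (outside (0, 60))
  t = (30 x 6 + 270) / 5.5 = 81.82 (outside (0, 60))
Valid solutions in (0, 60): {16.36, 49.09} minutes.
First occurrence: t = 16.36 minutes.
The hands are at right angles at 16.36 minutes past 6:00.

Final answer: 16.36 minutes past 6:00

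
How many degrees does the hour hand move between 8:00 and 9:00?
The hour hand moves 0.5 degrees per minute.
Time elapsed: 9:00 - 8:00 = 60 minutes
Angular displacement: 60 x 0.5 = 30 degrees

Final answer: 30 degrees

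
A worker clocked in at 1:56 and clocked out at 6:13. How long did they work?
From 1:56 to 6:13:
(6 x 60 + 13) - (1 x 60 + 56) = 373 - 116 = 257 minutes
= 4 hours and 17 minutes

Final answer: 4 hours and 17 minutes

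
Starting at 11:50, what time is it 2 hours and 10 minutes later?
Starting time: 11:50
Adding 10 minutes to 50 minutes: 50 + 10 = 60 minutes = 1 hour
Adding 2 hours: 11 + 2 + 1 (carry) = 14 - 12 = 2
Final time: 2:00

Final answer: 2:00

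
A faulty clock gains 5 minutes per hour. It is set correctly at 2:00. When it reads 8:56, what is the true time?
For every 60 true minutes, the faulty clock advances 65 minutes, so 1 faulty-clock minute corresponds to 60/65 true minutes.
From 2:00 to 8:56 on the faulty dial is 416 minutes.
True elapsed: 416 x 60/65 = 384 minutes = 6 hours and 24 minutes.
True time: 2:00 + 6 hours and 24 minutes = 8:24.

Final answer: 8:24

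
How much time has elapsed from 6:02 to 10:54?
From 6:02 to 10:54:
(10 x 60 + 54) - (6 x 60 + 2) = 654 - 362 = 292 minutes
= 4 hours and 52 minutes

Final answer: 4 hours and 52 minutes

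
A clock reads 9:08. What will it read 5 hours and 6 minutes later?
Starting time: 9:08
Adding 6 minutes to 8 minutes: 8 + 6 = 14 minutes
Adding 5 hours: 9 + 5 = 14 - 12 = 2
Final time: 2:14

Final answer: 2:14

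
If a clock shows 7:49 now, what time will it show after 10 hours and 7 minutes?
Starting time: 7:49
Adding 7 minutes to 49 minutes: 49 + 7 = 56 minutes
Adding 10 hours: 7 + 10 = 17 - 12 = 5
Final time: 5:56

Final answer: 5:56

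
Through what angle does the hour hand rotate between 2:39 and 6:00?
The hour hand moves 0.5 degrees per minute.
Time elapsed: 6:00 - 2:39 = 201 minutes
Angular displacement: 201 x 0.5 = 100.5 degrees

Final answer: 100.5 degrees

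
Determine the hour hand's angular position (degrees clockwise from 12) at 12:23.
The hour hand moves 30 degrees per hour and 0.5 degrees per minute.
At 12:23: (0) x 30 + 23 x 0.5 = 0 + 11.5 = 11.5 degrees

Final answer: 11.5 degrees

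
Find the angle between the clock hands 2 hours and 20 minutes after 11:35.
First find the time 2 hours and 20 minutes after 11:35.
Total minutes: 11 x 60 + 35 + 2 x 60 + 20 = 835.
835 mod 720 = 115 minutes = 1:55.
Now compute the angle at 1:55:
Hour hand: 1 x 30 + 55 x 0.5 = 57.5 degrees
Minute hand: 55 x 6 = 330 degrees
Difference: |57.5 - 330| = 272.5 degrees
Smaller angle: 360 - 272.5 = 87.5 degrees

Final answer: 87.5 degrees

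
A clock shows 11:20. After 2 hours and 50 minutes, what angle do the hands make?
First find the time 2 hours and 50 minutes after 11:20.
Total minutes: 11 x 60 + 20 + 2 x 60 + 50 = 850.
850 mod 720 = 130 minutes = 2:10.
Now compute the angle at 2:10:
Hour hand: 2 x 30 + 10 x 0.5 = 65 degrees
Minute hand: 10 x 6 = 60 degrees
Difference: |65 - 60| = 5 degrees
The angle is 5 degrees

Final answer: 5 degrees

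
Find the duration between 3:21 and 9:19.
From 3:21 to 9:19:
(9 x 60 + 19) - (3 x 60 + 21) = 559 - 201 = 358 minutes
= 5 hours and 58 minutes

Final answer: 5 hours and 58 minutes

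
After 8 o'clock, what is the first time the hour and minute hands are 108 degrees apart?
At t minutes past 8:00, the hour hand is at 30 x 8 + 0.5t degrees and the minute hand is at 6t degrees.
The smaller angle between them is 108 degrees when |30H - 5.5t| = 108 or |30H - 5.5t| = 252.
With H = 8, solve 30 x 8 - 5.5t = +/- target for each target:
  t = (30 x 8 - 108) / 5.5 = 24
  t = (30 x 8 + 108) / 5.5 = 63.27 (outside (0, 60))
  t = (30 x 8 - 252) / 5.5 = -2.18 (outside (0, 60))
  t = (30 x 8 + 252) / 5.5 = 89.45 (outside (0, 60))
Valid solutions in (0, 60): {24} minutes.
The first occurrence is t = 24 minutes.
The hands form a 108-degree angle at 24 minutes past 8:00.

Final answer: 24 minutes past 8:00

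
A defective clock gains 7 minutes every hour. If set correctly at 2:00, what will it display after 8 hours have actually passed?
For every 60 true minutes, the faulty clock advances 60 + 7 = 67 minutes.
True elapsed: 8 hours = 480 minutes.
Faulty clock advances: 480 x 67/60 = 536 minutes (drift: 56 minutes ahead).
Shown time: 2:00 + 536 minutes = 10:56.

Final answer: 10:56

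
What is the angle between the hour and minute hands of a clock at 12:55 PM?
Hour hand position: 0 x 30 + 55 x 0.5 = 27.5 degrees
Minute hand position: 55 x 6 = 330 degrees
Difference: |27.5 - 330| = 302.5 degrees
Since 302.5 > 180, the smaller angle is 360 - 302.5 = 57.5 degrees

Final answer: 57.5 degrees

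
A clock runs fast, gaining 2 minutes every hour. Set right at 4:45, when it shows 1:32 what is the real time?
For every 60 true minutes, the faulty clock advances 62 minutes, so 1 faulty-clock minute corresponds to 60/62 true minutes.
From 4:45 to 1:32 on the faulty dial is 527 minutes.
True elapsed: 527 x 60/62 = 510 minutes = 8 hours and 30 minutes.
True time: 4:45 + 8 hours and 30 minutes = 1:15.

Final answer: 1:15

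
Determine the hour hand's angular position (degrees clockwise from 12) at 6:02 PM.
The hour hand moves 30 degrees per hour and 0.5 degrees per minute.
At 6:02: (6) x 30 + 2 x 0.5 = 180 + 1 = 181 degrees

Final answer: 181 degrees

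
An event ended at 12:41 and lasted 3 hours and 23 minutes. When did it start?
Starting time: 12:41 = 41 total minutes past 12:00
Subtracting: 3 hours and 23 minutes = 203 minutes
41 - 203 = -162 (negative, add 12 hours = 720) = 558 minutes
= 9 hours and 18 minutes past 12:00 = 9:18

Final answer: 9:18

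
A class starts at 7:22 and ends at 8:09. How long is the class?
From 7:22 to 8:09:
(8 x 60 + 9) - (7 x 60 + 22) = 489 - 442 = 47 minutes
= 47 minutes

Final answer: 47 minutes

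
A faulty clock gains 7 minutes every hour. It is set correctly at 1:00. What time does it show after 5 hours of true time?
For every 60 true minutes, the faulty clock advances 60 + 7 = 67 minutes.
True elapsed: 5 hours = 300 minutes.
Faulty clock advances: 300 x 67/60 = 335 minutes (drift: 35 minutes ahead).
Shown time: 1:00 + 335 minutes = 6:35.

Final answer: 6:35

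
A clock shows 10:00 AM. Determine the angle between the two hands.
Hour hand position: 10 x 30 + 0 x 0.5 = 300 degrees
Minute hand position: 0 x 6 = 0 degrees
Difference: |300 - 0| = 300 degrees
Since 300 > 180, the smaller angle is 360 - 300 = 60 degrees

Final answer: 60 degrees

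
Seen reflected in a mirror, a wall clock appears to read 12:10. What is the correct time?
Reflection across the vertical (12-6) axis maps a hand at angle A degrees to (360 - A) degrees, which sends a reading of T minutes past 12:00 to (720 - T) minutes past 12:00.
Mirror reads 12:10 = 10 minutes past 12:00.
Actual time: (720 - 10) mod 720 = 710 minutes = 11:50.

Final answer: 11:50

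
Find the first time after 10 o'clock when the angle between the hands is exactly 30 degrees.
At t minutes past 10:00, the hour hand is at 30 x 10 + 0.5t degrees and the minute hand is at 6t degrees.
The smaller angle between them is 30 degrees when |30H - 5.5t| = 30 or |30H - 5.5t| = 330.
With H = 10, solve 30 x 10 - 5.5t = +/- target for each target:
  t = (30 x 10 - 30) / 5.5 = 49.09
  t = (30 x 10 + 30) / 5.5 = 60 (outside (0, 60))
  t = (30 x 10 - 330) / 5.5 = -5.45 (outside (0, 60))
  t = (30 x 10 + 330) / 5.5 = 114.55 (outside (0, 60))
Valid solutions in (0, 60): {49.09} minutes.
The first occurrence is t = 49.09 minutes.
The hands form a 30-degree angle at 49.09 minutes past 10:00.

Final answer: 49.09 minutes past 10:00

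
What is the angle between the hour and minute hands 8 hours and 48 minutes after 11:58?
First find the time 8 hours and 48 minutes after 11:58.
Total minutes: 11 x 60 + 58 + 8 x 60 + 48 = 1246.
1246 mod 720 = 526 minutes = 8:46.
Now compute the angle at 8:46:
Hour hand: 8 x 30 + 46 x 0.5 = 263 degrees
Minute hand: 46 x 6 = 276 degrees
Difference: |263 - 276| = 13 degrees
The angle is 13 degrees

Final answer: 13 degrees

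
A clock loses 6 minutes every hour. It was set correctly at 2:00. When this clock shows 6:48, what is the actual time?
For every 60 true minutes, the faulty clock advances 54 minutes, so 1 faulty-clock minute corresponds to 60/54 true minutes.
From 2:00 to 6:48 on the faulty dial is 288 minutes.
True elapsed: 288 x 60/54 = 320 minutes = 5 hours and 20 minutes.
True time: 2:00 + 5 hours and 20 minutes = 7:20.

Final answer: 7:20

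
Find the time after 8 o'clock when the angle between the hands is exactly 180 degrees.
For hands to be 180 degrees apart: |30H - 5.5t| = 180
With H = 8: t = (30 x 8 + 180)/5.5 = 76.36 or t = (30 x 8 - 180)/5.5 = 10.91
First valid solution (0 < t < 60): t = 10.91 minutes
The hands are opposite at 10.91 minutes past 8:00.

Final answer: 10.91 minutes past 8:00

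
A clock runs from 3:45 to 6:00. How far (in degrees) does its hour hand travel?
The hour hand moves 0.5 degrees per minute.
Time elapsed: 6:00 - 3:45 = 135 minutes
Angular displacement: 135 x 0.5 = 67.5 degrees

Final answer: 67.5 degrees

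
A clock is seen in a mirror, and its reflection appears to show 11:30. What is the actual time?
Reflection across the vertical (12-6) axis maps a hand at angle A degrees to (360 - A) degrees, which sends a reading of T minutes past 12:00 to (720 - T) minutes past 12:00.
Mirror reads 11:30 = 690 minutes past 12:00.
Actual time: (720 - 690) mod 720 = 30 minutes = 12:30.

Final answer: 12:30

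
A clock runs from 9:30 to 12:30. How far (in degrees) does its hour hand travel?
The hour hand moves 0.5 degrees per minute.
Time elapsed: 12:30 - 9:30 = 180 minutes
Angular displacement: 180 x 0.5 = 90 degrees

Final answer: 90 degrees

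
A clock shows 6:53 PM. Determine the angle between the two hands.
Hour hand position: 6 x 30 + 53 x 0.5 = 206.5 degrees
Minute hand position: 53 x 6 = 318 degrees
Difference: |206.5 - 318| = 111.5 degrees
The angle between the hands is 111.5 degrees

Final answer: 111.5 degrees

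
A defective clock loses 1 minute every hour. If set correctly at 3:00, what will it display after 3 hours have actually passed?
For every 60 true minutes, the faulty clock advances 60 - 1 = 59 minutes.
True elapsed: 3 hours = 180 minutes.
Faulty clock advances: 180 x 59/60 = 177 minutes (drift: 3 minutes behind).
Shown time: 3:00 + 177 minutes = 5:57.

Final answer: 5:57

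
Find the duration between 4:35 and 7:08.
From 4:35 to 7:08:
(7 x 60 + 8) - (4 x 60 + 35) = 428 - 275 = 153 minutes
= 2 hours and 33 minutes

Final answer: 2 hours and 33 minutes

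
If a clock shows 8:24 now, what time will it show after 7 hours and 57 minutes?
Starting time: 8:24
Adding 57 minutes to 24 minutes: 24 + 57 = 81 minutes = 1 hour and 21 minutes
Adding 7 hours: 8 + 7 + 1 (carry) = 16 - 12 = 4
Final time: 4:21

Final answer: 4:21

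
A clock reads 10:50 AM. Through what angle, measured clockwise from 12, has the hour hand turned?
The hour hand moves 30 degrees per hour and 0.5 degrees per minute.
At 10:50: (10) x 30 + 50 x 0.5 = 300 + 25 = 325 degrees

Final answer: 325 degrees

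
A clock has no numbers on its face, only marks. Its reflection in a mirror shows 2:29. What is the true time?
Reflection across the vertical (12-6) axis maps a hand at angle A degrees to (360 - A) degrees, which sends a reading of T minutes past 12:00 to (720 - T) minutes past 12:00.
Mirror reads 2:29 = 149 minutes past 12:00.
Actual time: (720 - 149) mod 720 = 571 minutes = 9:31.

Final answer: 9:31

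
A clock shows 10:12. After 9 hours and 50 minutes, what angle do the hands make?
First find the time 9 hours and 50 minutes after 10:12.
Total minutes: 10 x 60 + 12 + 9 x 60 + 50 = 1202.
1202 mod 720 = 482 minutes = 8:02.
Now compute the angle at 8:02:
Hour hand: 8 x 30 + 2 x 0.5 = 241 degrees
Minute hand: 2 x 6 = 12 degrees
Difference: |241 - 12| = 229 degrees
Smaller angle: 360 - 229 = 131 degrees

Final answer: 131 degrees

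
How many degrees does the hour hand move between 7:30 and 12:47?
The hour hand moves 0.5 degrees per minute.
Time elapsed: 12:47 - 7:30 = 317 minutes
Angular displacement: 317 x 0.5 = 158.5 degrees

Final answer: 158.5 degrees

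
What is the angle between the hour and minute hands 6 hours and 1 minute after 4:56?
First find the time 6 hours and 1 minute after 4:56.
Total minutes: 4 x 60 + 56 + 6 x 60 + 1 = 657.
657 mod 720 = 657 minutes = 10:57.
Now compute the angle at 10:57:
Hour hand: 10 x 30 + 57 x 0.5 = 328.5 degrees
Minute hand: 57 x 6 = 342 degrees
Difference: |328.5 - 342| = 13.5 degrees
The angle is 13.5 degrees

Final answer: 13.5 degrees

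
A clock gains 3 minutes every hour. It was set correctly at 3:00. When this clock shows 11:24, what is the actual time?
For every 60 true minutes, the faulty clock advances 63 minutes, so 1 faulty-clock minute corresponds to 60/63 true minutes.
From 3:00 to 11:24 on the faulty dial is 504 minutes.
True elapsed: 504 x 60/63 = 480 minutes = 8 hours.
True time: 3:00 + 8 hours = 11:00.

Final answer: 11:00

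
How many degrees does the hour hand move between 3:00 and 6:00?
The hour hand moves 0.5 degrees per minute.
Time elapsed: 6:00 - 3:00 = 180 minutes
Angular displacement: 180 x 0.5 = 90 degrees

Final answer: 90 degrees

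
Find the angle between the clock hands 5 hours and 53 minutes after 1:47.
First find the time 5 hours and 53 minutes after 1:47.
Total minutes: 1 x 60 + 47 + 5 x 60 + 53 = 460.
460 mod 720 = 460 minutes = 7:40.
Now compute the angle at 7:40:
Hour hand: 7 x 30 + 40 x 0.5 = 230 degrees
Minute hand: 40 x 6 = 240 degrees
Difference: |230 - 240| = 10 degrees
The angle is 10 degrees

Final answer: 10 degrees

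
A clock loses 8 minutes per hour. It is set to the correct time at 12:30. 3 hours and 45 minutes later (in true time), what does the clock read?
For every 60 true minutes, the faulty clock advances 60 - 8 = 52 minutes.
True elapsed: 3 hours and 45 minutes = 225 minutes.
Faulty clock advances: 225 x 52/60 = 195 minutes (drift: 30 minutes behind).
Shown time: 12:30 + 195 minutes = 3:45.

Final answer: 3:45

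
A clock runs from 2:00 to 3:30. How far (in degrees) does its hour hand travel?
The hour hand moves 0.5 degrees per minute.
Time elapsed: 3:30 - 2:00 = 90 minutes
Angular displacement: 90 x 0.5 = 45 degrees

Final answer: 45 degrees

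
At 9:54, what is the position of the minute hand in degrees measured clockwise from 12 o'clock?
The minute hand moves 6 degrees per minute.
At 9:54: 54 x 6 = 324 degrees

Final answer: 324 degrees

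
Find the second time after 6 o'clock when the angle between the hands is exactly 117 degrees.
At t minutes past 6:00, the hour hand is at 30 x 6 + 0.5t degrees and the minute hand is at 6t degrees.
The smaller angle between them is 117 degrees when |30H - 5.5t| = 117 or |30H - 5.5t| = 243.
With H = 6, solve 30 x 6 - 5.5t = +/- target for each target:
  t = (30 x 6 - 117) / 5.5 = 11.45
  t = (30 x 6 + 117) / 5.5 = 54
  t = (30 x 6 - 243) / 5.5 = -11.45 (outside (0, 60))
  t = (30 x 6 + 243) / 5.5 = 76.91 (outside (0, 60))
Valid solutions in (0, 60): {11.45, 54} minutes.
The second occurrence is t = 54 minutes.
The hands form a 117-degree angle at 54 minutes past 6:00.

Final answer: 54 minutes past 6:00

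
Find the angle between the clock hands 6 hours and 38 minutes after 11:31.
First find the time 6 hours and 38 minutes after 11:31.
Total minutes: 11 x 60 + 31 + 6 x 60 + 38 = 1089.
1089 mod 720 = 369 minutes = 6:09.
Now compute the angle at 6:09:
Hour hand: 6 x 30 + 9 x 0.5 = 184.5 degrees
Minute hand: 9 x 6 = 54 degrees
Difference: |184.5 - 54| = 130.5 degrees
The angle is 130.5 degrees

Final answer: 130.5 degrees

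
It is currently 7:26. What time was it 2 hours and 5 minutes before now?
Starting time: 7:26 = 446 total minutes past 12:00
Subtracting: 2 hours and 5 minutes = 125 minutes
446 - 125 = 321 minutes
= 5 hours and 21 minutes past 12:00 = 5:21

Final answer: 5:21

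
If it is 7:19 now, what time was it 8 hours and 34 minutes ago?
Starting time: 7:19 = 439 total minutes past 12:00
Subtracting: 8 hours and 34 minutes = 514 minutes
439 - 514 = -75 (negative, add 12 hours = 720) = 645 minutes
= 10 hours and 45 minutes past 12:00 = 10:45

Final answer: 10:45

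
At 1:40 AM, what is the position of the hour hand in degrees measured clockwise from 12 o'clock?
The hour hand moves 30 degrees per hour and 0.5 degrees per minute.
At 1:40: (1) x 30 + 40 x 0.5 = 30 + 20 = 50 degrees

Final answer: 50 degrees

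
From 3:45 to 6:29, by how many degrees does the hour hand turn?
The hour hand moves 0.5 degrees per minute.
Time elapsed: 6:29 - 3:45 = 164 minutes
Angular displacement: 164 x 0.5 = 82 degrees

Final answer: 82 degrees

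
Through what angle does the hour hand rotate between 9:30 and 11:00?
The hour hand moves 0.5 degrees per minute.
Time elapsed: 11:00 - 9:30 = 90 minutes
Angular displacement: 90 x 0.5 = 45 degrees

Final answer: 45 degrees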